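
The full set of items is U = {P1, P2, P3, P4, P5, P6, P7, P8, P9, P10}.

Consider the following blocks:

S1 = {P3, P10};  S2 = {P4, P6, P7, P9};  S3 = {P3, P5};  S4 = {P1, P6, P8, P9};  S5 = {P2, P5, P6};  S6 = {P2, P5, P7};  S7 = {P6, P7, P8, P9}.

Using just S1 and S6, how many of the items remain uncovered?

5

Union of S1, S6 = {P2, P3, P5, P7, P10}.
Not covered: P1, P4, P6, P8, P9 — 5 items.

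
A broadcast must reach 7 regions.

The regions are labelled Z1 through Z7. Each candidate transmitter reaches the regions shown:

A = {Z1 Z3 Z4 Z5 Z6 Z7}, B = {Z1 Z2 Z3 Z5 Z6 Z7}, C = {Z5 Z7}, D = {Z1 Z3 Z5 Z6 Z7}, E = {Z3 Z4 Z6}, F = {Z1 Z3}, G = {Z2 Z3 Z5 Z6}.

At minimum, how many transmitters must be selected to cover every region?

A and G together: A ∪ G = {Z1, Z2, Z3, Z4, Z5, Z6, Z7} — every region is covered.
No single transmitter has all 7 regions (the largest, A, has 6), so 2 is optimal.

2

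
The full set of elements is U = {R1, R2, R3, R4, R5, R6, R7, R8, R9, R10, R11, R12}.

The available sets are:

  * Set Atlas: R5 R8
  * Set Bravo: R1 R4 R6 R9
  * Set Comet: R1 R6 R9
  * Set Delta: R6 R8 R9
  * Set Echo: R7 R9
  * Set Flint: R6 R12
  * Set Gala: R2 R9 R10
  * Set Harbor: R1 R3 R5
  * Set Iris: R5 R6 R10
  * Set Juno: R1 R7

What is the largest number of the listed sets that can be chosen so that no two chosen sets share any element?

Atlas, Flint, Gala, Juno are pairwise disjoint (Atlas={R5,R8}; Flint={R6,R12}; Gala={R2,R9,R10}; Juno={R1,R7}).
Every remaining set overlaps one of these, and no 5 of the listed sets are pairwise disjoint, so 4 is the maximum.

4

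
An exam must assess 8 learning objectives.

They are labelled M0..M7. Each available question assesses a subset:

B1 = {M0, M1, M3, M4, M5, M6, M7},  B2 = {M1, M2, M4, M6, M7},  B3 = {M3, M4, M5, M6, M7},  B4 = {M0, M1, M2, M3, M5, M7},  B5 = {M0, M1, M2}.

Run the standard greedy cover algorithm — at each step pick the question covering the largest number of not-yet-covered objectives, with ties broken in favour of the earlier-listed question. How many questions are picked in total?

Greedy: pick B1 (covers 7 new) → pick B2 (covers 1 new). Total picks: 2.

2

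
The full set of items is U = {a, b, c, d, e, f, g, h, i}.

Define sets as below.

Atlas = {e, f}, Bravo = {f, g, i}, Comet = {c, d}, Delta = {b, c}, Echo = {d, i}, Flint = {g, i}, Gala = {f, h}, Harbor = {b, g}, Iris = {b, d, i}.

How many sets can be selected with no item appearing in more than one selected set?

Echo, Gala, Harbor are pairwise disjoint (Echo={d,i}; Gala={f,h}; Harbor={b,g}).
Every remaining set overlaps one of these, and no 4 of the listed sets are pairwise disjoint, so 3 is the maximum.

3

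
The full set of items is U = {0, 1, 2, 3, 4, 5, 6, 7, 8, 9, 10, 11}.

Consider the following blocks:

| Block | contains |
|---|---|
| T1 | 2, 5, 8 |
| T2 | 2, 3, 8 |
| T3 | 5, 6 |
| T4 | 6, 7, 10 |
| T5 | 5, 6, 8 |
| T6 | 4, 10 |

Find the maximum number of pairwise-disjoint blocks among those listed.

T2, T3, T6 are pairwise disjoint (T2={2,3,8}; T3={5,6}; T6={4,10}).
Every remaining block overlaps one of these, and no 4 of the listed blocks are pairwise disjoint, so 3 is the maximum.

3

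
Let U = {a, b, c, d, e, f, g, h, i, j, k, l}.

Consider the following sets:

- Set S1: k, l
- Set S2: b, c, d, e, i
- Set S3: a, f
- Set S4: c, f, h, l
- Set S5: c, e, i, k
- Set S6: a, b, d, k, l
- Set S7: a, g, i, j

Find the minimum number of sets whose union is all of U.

Take {S1, S2, S4, S7}. Their union is {a, b, c, d, e, f, g, h, i, j, k, l}, which is all 12 elements.
No 3 of the 7 sets cover everything (all 35 combinations miss at least one element), so 4 is optimal.

4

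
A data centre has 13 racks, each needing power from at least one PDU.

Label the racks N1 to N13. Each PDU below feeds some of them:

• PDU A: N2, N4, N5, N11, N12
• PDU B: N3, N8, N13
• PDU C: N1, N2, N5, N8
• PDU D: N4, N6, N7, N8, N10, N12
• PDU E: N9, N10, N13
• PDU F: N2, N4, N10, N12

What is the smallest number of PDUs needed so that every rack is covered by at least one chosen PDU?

Take {A, B, C, D, E}. Their union is {N1, N2, N3, N4, N5, N6, N7, N8, N9, N10, N11, N12, N13}, which is all 13 racks.
No 4 of the 6 PDUs cover everything (all 15 combinations miss at least one rack), so 5 is optimal.

5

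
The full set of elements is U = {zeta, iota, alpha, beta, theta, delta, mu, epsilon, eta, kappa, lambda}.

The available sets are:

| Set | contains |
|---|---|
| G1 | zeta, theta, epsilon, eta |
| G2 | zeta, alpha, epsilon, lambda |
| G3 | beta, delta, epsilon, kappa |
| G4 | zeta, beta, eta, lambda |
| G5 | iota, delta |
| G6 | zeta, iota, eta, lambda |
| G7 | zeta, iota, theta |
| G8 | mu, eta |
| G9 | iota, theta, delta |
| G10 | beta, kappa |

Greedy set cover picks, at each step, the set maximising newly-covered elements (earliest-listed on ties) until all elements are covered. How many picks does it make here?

5

Greedy: pick G1 (covers 4 new) → pick G3 (covers 3 new) → pick G2 (covers 2 new) → pick G5 (covers 1 new) → pick G8 (covers 1 new). Total picks: 5.
(The true minimum cover uses only 4 sets, so greedy is not optimal here.)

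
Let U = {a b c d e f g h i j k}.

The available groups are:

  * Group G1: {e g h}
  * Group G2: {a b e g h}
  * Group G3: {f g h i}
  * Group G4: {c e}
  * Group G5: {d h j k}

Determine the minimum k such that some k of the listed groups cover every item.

4

Take {G2, G3, G4, G5}. Their union is {a, b, c, d, e, f, g, h, i, j, k}, which is all 11 items.
Only G4 contains c, so G4 is forced; the remaining 9 items need at least 3 more groups (each remaining group adds at most 4) — so at least 4 groups are needed, and 4 is optimal.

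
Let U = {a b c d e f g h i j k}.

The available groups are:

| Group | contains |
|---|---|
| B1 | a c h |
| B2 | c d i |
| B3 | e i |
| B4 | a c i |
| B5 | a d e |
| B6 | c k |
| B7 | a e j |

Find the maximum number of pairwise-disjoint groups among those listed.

2

B6, B7 are pairwise disjoint (B6={c,k}; B7={a,e,j}).
Every remaining group overlaps one of these, and no 3 of the listed groups are pairwise disjoint, so 2 is the maximum.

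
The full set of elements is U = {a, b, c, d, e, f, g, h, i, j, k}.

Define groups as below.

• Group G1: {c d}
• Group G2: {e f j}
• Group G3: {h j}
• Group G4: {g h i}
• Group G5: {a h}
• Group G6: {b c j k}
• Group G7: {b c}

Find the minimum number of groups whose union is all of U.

5

G1 and G2 and G4 and G5 and G6 together: G1 ∪ G2 ∪ G4 ∪ G5 ∪ G6 = {a, b, c, d, e, f, g, h, i, j, k} — every element is covered.
No 4 of the 7 groups cover everything (all 35 combinations miss at least one element), so 5 is optimal.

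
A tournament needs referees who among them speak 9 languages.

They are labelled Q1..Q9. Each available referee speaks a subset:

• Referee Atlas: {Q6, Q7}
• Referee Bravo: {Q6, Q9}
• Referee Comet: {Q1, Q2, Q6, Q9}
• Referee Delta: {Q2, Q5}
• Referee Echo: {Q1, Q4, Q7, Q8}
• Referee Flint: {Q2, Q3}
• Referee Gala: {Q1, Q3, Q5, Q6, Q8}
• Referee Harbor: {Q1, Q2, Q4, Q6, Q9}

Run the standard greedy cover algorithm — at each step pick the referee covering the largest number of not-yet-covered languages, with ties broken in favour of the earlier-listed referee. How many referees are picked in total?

3

Greedy: pick Gala (covers 5 new) → pick Harbor (covers 3 new) → pick Atlas (covers 1 new). Total picks: 3.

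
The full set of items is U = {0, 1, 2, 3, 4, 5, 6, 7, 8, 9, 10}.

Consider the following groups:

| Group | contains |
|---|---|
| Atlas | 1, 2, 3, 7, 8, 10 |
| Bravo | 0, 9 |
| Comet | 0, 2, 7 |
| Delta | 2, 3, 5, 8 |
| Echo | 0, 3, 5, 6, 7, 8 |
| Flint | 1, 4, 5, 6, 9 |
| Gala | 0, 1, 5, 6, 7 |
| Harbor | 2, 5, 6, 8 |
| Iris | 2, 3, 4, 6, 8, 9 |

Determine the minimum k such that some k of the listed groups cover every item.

Take {Atlas, Comet, Flint}. Their union is {0, 1, 2, 3, 4, 5, 6, 7, 8, 9, 10}, which is all 11 items.
Only Atlas contains 10, so Atlas is forced; the remaining 5 items need at least 2 more groups (each remaining group adds at most 4) — so at least 3 groups are needed, and 3 is optimal.

3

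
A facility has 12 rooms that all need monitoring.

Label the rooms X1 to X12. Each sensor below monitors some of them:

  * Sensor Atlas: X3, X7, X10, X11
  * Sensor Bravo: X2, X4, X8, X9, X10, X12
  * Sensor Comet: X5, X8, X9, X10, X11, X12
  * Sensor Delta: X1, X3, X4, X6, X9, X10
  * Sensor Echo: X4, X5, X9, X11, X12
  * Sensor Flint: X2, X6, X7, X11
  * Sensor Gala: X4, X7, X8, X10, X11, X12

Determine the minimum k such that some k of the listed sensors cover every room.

Comet and Delta and Flint together: Comet ∪ Delta ∪ Flint = {X1, X2, X3, X4, X5, X6, X7, X8, X9, X10, X11, X12} — every room is covered.
Only Delta contains X1, so Delta is forced; the remaining 6 rooms need at least 2 more sensors (each remaining sensor adds at most 4) — so at least 3 sensors are needed, and 3 is optimal.

3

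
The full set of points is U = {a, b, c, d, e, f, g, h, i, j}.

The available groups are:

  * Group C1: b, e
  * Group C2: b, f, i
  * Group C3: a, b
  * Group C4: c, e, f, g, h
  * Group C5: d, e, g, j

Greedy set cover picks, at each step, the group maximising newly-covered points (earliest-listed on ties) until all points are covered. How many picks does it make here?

Greedy: pick C4 (covers 5 new) → pick C2 (covers 2 new) → pick C5 (covers 2 new) → pick C3 (covers 1 new). Total picks: 4.

4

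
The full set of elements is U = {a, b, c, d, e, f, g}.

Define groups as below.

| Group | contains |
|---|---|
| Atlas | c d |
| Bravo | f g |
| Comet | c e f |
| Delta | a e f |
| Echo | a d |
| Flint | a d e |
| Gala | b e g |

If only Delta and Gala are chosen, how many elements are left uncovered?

Union of Delta, Gala = {a, b, e, f, g}.
Not covered: c, d — 2 elements.

2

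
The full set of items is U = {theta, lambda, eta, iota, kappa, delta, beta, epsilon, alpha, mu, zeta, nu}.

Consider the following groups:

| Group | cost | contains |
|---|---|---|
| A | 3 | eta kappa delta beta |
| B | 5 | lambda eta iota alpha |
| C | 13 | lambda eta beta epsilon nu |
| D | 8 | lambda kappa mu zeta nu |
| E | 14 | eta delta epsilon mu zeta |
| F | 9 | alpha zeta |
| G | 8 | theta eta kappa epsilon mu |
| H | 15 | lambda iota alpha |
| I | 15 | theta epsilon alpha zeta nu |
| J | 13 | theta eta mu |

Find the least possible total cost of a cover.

24

A, B, D, G together cover every item (A ∪ B ∪ D ∪ G = {theta, lambda, eta, iota, kappa, delta, beta, epsilon, alpha, mu, zeta, nu}); total cost 3 + 5 + 8 + 8 = 24.
No covering selection has total cost below 24.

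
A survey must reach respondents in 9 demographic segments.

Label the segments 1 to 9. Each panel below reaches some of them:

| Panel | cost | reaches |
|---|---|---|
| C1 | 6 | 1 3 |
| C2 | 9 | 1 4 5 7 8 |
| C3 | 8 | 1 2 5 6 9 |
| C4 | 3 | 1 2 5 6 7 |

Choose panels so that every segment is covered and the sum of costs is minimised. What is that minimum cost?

23

C1, C2, C3 together cover every segment (C1 ∪ C2 ∪ C3 = {1, 2, 3, 4, 5, 6, 7, 8, 9}); total cost 6 + 9 + 8 = 23.
The greedy pick C4, C2, C1, C3 costs 26; no covering selection beats 23.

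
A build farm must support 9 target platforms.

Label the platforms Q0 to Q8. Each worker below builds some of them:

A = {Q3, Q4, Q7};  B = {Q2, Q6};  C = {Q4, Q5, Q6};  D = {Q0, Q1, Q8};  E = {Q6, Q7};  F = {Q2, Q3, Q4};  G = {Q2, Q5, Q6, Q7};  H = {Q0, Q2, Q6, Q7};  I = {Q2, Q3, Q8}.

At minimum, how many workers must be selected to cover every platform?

Take {D, F, G}. Their union is {Q0, Q1, Q2, Q3, Q4, Q5, Q6, Q7, Q8}, which is all 9 platforms.
Each worker has at most 4 platforms, and 2·4 = 8 < 9 — so at least 3 workers are needed, and 3 is optimal.

3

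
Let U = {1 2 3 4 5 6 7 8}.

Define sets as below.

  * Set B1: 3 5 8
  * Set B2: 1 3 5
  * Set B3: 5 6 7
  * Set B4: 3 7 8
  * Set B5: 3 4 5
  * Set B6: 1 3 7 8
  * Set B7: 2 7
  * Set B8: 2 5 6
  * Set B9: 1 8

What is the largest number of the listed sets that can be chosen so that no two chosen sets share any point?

3

B5, B7, B9 are pairwise disjoint (B5={3,4,5}; B7={2,7}; B9={1,8}).
Every remaining set overlaps one of these, and no 4 of the listed sets are pairwise disjoint, so 3 is the maximum.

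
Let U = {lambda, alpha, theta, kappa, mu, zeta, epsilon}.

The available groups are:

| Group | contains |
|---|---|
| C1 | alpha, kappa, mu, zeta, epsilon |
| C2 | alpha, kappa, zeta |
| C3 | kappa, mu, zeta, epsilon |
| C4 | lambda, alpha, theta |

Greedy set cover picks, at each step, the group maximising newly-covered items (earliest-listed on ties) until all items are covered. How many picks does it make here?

2

Greedy: pick C1 (covers 5 new) → pick C4 (covers 2 new). Total picks: 2.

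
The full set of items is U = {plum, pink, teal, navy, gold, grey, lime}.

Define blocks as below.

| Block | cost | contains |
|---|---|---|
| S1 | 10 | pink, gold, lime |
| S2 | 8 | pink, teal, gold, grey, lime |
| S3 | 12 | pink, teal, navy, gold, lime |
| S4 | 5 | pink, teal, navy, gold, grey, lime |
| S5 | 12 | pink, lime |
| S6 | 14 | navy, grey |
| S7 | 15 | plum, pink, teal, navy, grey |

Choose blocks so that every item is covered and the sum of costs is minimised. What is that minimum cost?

S4, S7 together cover every item (S4 ∪ S7 = {plum, pink, teal, navy, gold, grey, lime}); total cost 5 + 15 = 20.
No covering selection has total cost below 20.

20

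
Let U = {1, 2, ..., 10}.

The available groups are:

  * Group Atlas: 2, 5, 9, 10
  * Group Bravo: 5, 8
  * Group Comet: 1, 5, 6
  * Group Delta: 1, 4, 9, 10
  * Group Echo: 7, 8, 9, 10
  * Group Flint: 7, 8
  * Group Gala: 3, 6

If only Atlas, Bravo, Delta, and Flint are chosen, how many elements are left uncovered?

2

Union of Atlas, Bravo, Delta, Flint = {1, 2, 4, 5, 7, 8, 9, 10}.
Not covered: 3, 6 — 2 elements.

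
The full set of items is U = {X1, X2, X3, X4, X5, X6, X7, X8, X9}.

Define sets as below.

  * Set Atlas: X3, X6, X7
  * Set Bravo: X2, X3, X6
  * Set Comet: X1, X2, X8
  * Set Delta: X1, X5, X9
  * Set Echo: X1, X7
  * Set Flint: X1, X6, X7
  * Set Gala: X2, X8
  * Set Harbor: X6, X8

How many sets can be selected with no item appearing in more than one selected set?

3

Atlas, Delta, Gala are pairwise disjoint (Atlas={X3,X6,X7}; Delta={X1,X5,X9}; Gala={X2,X8}).
Every remaining set overlaps one of these, and no 4 of the listed sets are pairwise disjoint, so 3 is the maximum.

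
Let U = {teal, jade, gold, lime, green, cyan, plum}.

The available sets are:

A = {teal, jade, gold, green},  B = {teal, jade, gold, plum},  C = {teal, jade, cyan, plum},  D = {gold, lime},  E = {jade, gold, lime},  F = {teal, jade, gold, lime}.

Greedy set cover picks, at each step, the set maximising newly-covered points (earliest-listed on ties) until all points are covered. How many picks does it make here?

3

Greedy: pick A (covers 4 new) → pick C (covers 2 new) → pick D (covers 1 new). Total picks: 3.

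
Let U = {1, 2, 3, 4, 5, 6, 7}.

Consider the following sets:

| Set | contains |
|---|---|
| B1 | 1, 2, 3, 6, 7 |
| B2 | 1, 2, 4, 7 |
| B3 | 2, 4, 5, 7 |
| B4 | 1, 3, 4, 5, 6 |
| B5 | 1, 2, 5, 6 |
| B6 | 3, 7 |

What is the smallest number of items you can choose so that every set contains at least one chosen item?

2

The 2 items {2, 3} hit every set.
The sets B5, B6 are pairwise disjoint, so any hitting set needs a separate item for each — at least 2. Hence 2 is optimal.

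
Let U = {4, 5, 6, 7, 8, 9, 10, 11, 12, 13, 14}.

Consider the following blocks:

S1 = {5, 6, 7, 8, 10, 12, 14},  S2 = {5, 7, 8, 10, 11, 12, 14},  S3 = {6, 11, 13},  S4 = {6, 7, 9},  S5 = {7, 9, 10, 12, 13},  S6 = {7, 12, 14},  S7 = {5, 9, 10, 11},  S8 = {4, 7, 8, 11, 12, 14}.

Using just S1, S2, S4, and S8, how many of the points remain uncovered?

1

Union of S1, S2, S4, S8 = {4, 5, 6, 7, 8, 9, 10, 11, 12, 14}.
Not covered: 13 — 1 point.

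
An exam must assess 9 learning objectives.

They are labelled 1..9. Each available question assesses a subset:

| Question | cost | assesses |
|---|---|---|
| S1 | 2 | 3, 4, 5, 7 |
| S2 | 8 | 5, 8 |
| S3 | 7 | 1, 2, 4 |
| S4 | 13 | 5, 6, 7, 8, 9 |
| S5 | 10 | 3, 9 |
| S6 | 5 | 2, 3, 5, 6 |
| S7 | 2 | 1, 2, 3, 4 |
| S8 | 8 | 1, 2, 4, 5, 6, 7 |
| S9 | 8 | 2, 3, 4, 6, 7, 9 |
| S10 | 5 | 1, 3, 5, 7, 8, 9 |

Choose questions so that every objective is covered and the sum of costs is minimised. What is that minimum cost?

S1, S6, S10 together cover every objective (S1 ∪ S6 ∪ S10 = {1, 2, 3, 4, 5, 6, 7, 8, 9}); total cost 2 + 5 + 5 = 12.
The greedy pick S1, S7, S10, S6 costs 14; no covering selection beats 12.

12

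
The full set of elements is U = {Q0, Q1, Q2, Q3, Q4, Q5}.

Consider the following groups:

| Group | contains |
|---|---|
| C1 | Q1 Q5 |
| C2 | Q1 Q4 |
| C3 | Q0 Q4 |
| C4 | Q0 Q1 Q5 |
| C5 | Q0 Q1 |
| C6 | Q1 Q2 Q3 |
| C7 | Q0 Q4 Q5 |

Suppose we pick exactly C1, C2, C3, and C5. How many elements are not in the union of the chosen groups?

Union of C1, C2, C3, C5 = {Q0, Q1, Q4, Q5}.
Not covered: Q2, Q3 — 2 elements.

2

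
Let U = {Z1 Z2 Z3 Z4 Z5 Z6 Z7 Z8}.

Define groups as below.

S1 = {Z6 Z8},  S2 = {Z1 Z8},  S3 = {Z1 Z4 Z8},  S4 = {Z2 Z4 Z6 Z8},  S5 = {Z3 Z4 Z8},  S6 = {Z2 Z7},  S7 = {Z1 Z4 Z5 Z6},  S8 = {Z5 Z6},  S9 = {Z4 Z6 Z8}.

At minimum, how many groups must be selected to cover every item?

S5, S6, and S7 cover everything between them: the union {Z1, Z2, Z3, Z4, Z5, Z6, Z7, Z8} is all of U.
Only S5 contains Z3, so S5 is forced; the remaining 5 items need at least 2 more groups (each remaining group adds at most 3) — so at least 3 groups are needed, and 3 is optimal.

3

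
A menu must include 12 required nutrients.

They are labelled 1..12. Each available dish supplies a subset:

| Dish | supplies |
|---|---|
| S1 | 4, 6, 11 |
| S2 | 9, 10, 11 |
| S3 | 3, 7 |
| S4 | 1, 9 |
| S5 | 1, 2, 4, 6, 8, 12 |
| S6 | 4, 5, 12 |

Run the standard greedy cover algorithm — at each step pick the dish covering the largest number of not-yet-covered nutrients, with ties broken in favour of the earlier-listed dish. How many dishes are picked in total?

4

Greedy: pick S5 (covers 6 new) → pick S2 (covers 3 new) → pick S3 (covers 2 new) → pick S6 (covers 1 new). Total picks: 4.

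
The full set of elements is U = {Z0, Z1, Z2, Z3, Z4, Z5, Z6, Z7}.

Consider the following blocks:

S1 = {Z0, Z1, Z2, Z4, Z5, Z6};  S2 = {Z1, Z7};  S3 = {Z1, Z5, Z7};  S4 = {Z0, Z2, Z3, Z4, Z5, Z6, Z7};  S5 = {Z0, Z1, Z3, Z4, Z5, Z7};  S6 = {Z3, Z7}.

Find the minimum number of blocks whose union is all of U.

S1 and S6 together: S1 ∪ S6 = {Z0, Z1, Z2, Z3, Z4, Z5, Z6, Z7} — every element is covered.
No single block has all 8 elements (the largest, S4, has 7), so 2 is optimal.

2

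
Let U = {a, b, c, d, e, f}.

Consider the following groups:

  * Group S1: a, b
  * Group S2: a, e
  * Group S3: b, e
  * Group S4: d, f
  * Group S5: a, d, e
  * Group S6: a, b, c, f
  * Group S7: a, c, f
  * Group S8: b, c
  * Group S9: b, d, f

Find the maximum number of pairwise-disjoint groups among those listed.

S2, S4, S8 are pairwise disjoint (S2={a,e}; S4={d,f}; S8={b,c}).
Every remaining group overlaps one of these, and no 4 of the listed groups are pairwise disjoint, so 3 is the maximum.

3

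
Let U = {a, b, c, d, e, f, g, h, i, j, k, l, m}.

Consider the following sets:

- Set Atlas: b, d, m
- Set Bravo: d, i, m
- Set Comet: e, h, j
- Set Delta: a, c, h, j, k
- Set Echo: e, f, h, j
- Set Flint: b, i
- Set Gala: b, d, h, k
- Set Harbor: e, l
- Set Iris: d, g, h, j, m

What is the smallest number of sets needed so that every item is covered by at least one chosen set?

5

Take {Delta, Echo, Flint, Harbor, Iris}. Their union is {a, b, c, d, e, f, g, h, i, j, k, l, m}, which is all 13 items.
No 4 of the 9 sets cover everything (all 126 combinations miss at least one item), so 5 is optimal.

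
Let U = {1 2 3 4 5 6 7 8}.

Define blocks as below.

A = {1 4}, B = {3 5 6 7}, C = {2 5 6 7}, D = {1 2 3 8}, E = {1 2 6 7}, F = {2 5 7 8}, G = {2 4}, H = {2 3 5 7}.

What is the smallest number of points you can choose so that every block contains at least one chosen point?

Take T = {1, 2, 3}. Each listed block contains at least one of these, so T is a hitting set of size 3.
No choice of 2 points meets every block, so 3 is the minimum.

3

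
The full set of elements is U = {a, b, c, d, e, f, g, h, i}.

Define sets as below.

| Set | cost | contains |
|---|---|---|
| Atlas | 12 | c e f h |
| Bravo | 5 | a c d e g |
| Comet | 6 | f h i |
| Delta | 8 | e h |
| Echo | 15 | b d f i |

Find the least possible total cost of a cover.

26

Bravo, Comet, Echo together cover every element (Bravo ∪ Comet ∪ Echo = {a, b, c, d, e, f, g, h, i}); total cost 5 + 6 + 15 = 26.
No covering selection has total cost below 26.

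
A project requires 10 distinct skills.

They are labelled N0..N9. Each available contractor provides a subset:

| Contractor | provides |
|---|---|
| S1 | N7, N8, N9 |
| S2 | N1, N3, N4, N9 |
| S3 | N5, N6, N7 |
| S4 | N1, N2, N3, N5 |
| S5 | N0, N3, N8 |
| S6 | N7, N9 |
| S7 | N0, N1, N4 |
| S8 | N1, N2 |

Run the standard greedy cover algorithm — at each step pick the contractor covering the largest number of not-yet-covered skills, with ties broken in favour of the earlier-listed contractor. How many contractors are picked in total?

4

Greedy: pick S2 (covers 4 new) → pick S3 (covers 3 new) → pick S5 (covers 2 new) → pick S4 (covers 1 new). Total picks: 4.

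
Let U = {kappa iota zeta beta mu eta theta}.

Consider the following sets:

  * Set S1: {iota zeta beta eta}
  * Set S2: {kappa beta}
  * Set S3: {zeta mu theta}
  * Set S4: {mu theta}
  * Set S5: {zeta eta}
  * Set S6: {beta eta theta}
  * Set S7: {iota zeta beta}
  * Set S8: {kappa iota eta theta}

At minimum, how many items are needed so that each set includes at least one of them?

H = {zeta, beta, theta} meets every set (each contains at least one member of H), and |H| = 3.
The sets S2, S4, S5 are pairwise disjoint, so any hitting set needs a separate item for each — at least 3. Hence 3 is optimal.

3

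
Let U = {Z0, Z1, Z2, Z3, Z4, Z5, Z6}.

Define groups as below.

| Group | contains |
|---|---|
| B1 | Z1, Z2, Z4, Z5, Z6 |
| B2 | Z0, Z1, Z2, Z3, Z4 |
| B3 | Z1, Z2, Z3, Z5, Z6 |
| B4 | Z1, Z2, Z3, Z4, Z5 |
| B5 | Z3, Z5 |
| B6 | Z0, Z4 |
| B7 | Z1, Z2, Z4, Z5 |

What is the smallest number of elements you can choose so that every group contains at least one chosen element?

2

The 2 elements {Z3, Z4} hit every group.
The groups B3, B6 are pairwise disjoint, so any hitting set needs a separate element for each — at least 2. Hence 2 is optimal.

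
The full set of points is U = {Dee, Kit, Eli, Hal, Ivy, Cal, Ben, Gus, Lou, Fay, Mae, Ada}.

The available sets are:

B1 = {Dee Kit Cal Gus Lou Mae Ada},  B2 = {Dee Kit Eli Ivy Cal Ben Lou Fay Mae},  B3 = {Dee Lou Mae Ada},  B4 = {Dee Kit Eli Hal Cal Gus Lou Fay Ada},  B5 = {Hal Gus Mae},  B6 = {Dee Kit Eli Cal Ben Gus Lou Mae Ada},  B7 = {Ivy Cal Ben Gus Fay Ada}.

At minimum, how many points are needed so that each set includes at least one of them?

2

H = {Cal, Mae} meets every set (each contains at least one member of H), and |H| = 2.
No single point lies in every set, so at least 2 are needed and 2 is optimal.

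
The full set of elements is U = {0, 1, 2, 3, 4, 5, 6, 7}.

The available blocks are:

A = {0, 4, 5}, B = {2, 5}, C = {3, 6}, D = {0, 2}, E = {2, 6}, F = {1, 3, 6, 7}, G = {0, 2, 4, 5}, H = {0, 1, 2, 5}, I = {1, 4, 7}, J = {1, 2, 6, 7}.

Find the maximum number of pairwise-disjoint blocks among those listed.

3

C, D, I are pairwise disjoint (C={3,6}; D={0,2}; I={1,4,7}).
Every remaining block overlaps one of these, and no 4 of the listed blocks are pairwise disjoint, so 3 is the maximum.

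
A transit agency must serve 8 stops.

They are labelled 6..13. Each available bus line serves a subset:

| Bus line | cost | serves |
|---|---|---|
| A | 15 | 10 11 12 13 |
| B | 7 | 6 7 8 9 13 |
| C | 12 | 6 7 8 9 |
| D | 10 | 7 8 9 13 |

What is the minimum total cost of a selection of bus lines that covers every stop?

22

A, B together cover every stop (A ∪ B = {6, 7, 8, 9, 10, 11, 12, 13}); total cost 15 + 7 = 22.
No covering selection has total cost below 22.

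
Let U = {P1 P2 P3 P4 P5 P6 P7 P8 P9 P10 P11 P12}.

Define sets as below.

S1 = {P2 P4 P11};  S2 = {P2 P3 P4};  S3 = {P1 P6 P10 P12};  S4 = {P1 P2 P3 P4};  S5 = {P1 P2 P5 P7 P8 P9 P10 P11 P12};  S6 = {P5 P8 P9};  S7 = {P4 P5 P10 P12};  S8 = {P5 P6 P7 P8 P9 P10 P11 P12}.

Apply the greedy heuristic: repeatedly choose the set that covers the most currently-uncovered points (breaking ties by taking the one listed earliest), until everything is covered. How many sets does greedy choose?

Greedy: pick S5 (covers 9 new) → pick S2 (covers 2 new) → pick S3 (covers 1 new). Total picks: 3.
(The true minimum cover uses only 2 sets, so greedy is not optimal here.)

3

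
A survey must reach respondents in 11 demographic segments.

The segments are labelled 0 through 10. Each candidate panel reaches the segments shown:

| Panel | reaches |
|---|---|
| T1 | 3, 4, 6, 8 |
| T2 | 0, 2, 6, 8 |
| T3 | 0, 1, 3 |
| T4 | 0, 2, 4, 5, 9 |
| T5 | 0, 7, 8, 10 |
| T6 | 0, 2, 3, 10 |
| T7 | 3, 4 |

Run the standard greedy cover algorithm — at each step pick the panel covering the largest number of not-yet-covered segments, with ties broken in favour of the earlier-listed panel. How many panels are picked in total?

4

Greedy: pick T4 (covers 5 new) → pick T1 (covers 3 new) → pick T5 (covers 2 new) → pick T3 (covers 1 new). Total picks: 4.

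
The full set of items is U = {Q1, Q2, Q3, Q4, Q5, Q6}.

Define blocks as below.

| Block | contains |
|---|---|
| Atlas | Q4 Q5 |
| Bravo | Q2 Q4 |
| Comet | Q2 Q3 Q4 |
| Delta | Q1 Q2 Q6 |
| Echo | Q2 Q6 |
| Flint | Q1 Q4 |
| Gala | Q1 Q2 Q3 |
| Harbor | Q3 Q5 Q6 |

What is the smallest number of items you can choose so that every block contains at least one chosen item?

Take H = {Q2, Q3, Q4}. Each listed block contains at least one of these, so H is a hitting set of size 3.
No choice of 2 items meets every block, so 3 is the minimum.

3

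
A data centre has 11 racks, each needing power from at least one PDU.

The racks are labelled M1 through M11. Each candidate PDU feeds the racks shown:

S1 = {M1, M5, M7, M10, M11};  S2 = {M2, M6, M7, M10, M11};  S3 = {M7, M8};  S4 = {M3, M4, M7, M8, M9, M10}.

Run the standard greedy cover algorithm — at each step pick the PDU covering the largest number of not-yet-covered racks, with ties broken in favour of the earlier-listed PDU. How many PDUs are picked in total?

3

Greedy: pick S4 (covers 6 new) → pick S1 (covers 3 new) → pick S2 (covers 2 new). Total picks: 3.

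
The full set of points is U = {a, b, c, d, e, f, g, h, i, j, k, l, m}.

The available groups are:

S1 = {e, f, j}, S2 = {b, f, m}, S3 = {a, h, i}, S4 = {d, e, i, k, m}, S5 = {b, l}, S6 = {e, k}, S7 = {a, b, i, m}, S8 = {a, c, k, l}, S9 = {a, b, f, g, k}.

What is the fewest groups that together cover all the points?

S1, S3, S4, S8, and S9 cover everything between them: the union {a, b, c, d, e, f, g, h, i, j, k, l, m} is all of U.
No 4 of the 9 groups cover everything (all 126 combinations miss at least one point), so 5 is optimal.

5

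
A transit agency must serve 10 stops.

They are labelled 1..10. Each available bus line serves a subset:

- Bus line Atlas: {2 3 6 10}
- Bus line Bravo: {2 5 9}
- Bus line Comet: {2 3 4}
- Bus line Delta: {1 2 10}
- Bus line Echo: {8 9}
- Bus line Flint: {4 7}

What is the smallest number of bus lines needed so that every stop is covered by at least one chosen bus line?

Atlas and Bravo and Delta and Echo and Flint together: Atlas ∪ Bravo ∪ Delta ∪ Echo ∪ Flint = {1, 2, 3, 4, 5, 6, 7, 8, 9, 10} — every stop is covered.
Only Delta contains 1, so Delta is forced; the remaining 7 stops need at least 4 more bus lines (each remaining bus line adds at most 2) — so at least 5 bus lines are needed, and 5 is optimal.

5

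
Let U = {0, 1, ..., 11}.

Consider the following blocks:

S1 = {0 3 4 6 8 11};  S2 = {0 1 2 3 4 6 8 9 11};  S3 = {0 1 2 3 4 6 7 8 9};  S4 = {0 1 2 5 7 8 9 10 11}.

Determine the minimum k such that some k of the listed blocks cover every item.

Take {S2, S4}. Their union is {0, 1, 2, 3, 4, 5, 6, 7, 8, 9, 10, 11}, which is all 12 items.
No single block has all 12 items (the largest, S2, has 9), so 2 is optimal.

2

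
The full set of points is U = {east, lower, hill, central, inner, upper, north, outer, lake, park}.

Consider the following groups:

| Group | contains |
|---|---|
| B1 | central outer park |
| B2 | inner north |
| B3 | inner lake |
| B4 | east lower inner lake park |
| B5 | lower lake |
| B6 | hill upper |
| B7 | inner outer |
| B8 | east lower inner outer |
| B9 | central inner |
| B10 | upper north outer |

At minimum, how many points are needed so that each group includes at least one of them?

The 4 points {lower, hill, inner, outer} hit every group.
The groups B1, B2, B5, B6 are pairwise disjoint, so any hitting set needs a separate point for each — at least 4. Hence 4 is optimal.

4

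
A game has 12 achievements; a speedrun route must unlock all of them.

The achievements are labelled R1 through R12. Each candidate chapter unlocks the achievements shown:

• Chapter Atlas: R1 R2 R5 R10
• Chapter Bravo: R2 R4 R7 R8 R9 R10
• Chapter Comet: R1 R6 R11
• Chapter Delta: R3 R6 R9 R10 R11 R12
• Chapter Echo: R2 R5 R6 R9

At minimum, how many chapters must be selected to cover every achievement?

Take {Atlas, Bravo, Delta}. Their union is {R1, R2, R3, R4, R5, R6, R7, R8, R9, R10, R11, R12}, which is all 12 achievements.
Only Delta contains R3, so Delta is forced; the remaining 6 achievements need at least 2 more chapters (each remaining chapter adds at most 4) — so at least 3 chapters are needed, and 3 is optimal.

3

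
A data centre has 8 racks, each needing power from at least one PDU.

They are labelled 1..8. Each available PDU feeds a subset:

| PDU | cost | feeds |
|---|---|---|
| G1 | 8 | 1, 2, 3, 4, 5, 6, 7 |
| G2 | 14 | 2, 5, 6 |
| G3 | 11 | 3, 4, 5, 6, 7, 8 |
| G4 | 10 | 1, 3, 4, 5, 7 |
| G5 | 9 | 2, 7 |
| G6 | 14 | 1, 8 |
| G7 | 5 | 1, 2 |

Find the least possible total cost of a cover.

G3, G7 together cover every rack (G3 ∪ G7 = {1, 2, 3, 4, 5, 6, 7, 8}); total cost 11 + 5 = 16.
The greedy pick G1, G3 costs 19; no covering selection beats 16.

16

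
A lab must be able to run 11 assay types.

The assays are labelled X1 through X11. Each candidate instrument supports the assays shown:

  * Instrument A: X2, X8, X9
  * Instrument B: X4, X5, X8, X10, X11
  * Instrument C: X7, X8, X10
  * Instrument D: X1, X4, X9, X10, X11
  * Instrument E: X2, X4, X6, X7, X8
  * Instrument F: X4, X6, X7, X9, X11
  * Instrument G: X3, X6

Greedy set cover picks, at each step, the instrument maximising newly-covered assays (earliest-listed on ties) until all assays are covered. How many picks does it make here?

Greedy: pick B (covers 5 new) → pick E (covers 3 new) → pick D (covers 2 new) → pick G (covers 1 new). Total picks: 4.

4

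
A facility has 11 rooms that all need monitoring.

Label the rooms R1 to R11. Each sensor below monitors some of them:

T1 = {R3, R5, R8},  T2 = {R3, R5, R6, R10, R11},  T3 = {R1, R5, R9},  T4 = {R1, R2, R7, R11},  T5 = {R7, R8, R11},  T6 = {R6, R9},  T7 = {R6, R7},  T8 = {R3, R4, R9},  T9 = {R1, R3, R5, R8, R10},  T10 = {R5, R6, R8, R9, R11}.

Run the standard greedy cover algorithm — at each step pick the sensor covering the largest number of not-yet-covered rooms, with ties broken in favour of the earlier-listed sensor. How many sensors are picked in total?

4

Greedy: pick T2 (covers 5 new) → pick T4 (covers 3 new) → pick T8 (covers 2 new) → pick T1 (covers 1 new). Total picks: 4.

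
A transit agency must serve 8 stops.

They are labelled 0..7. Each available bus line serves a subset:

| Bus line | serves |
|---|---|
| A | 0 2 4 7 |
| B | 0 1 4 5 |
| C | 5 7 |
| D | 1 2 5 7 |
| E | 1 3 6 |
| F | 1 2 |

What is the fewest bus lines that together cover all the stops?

3

Take {B, D, E}. Their union is {0, 1, 2, 3, 4, 5, 6, 7}, which is all 8 stops.
Only E contains 3, so E is forced; the remaining 5 stops need at least 2 more bus lines (each remaining bus line adds at most 4) — so at least 3 bus lines are needed, and 3 is optimal.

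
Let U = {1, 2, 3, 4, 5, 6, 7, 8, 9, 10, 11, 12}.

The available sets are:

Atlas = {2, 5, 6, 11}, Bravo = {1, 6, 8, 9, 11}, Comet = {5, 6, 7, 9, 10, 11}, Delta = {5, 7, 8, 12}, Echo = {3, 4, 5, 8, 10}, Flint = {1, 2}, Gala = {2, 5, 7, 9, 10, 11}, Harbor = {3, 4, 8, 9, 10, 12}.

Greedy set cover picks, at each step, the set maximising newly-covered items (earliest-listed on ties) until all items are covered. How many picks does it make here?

Greedy: pick Comet (covers 6 new) → pick Harbor (covers 4 new) → pick Flint (covers 2 new). Total picks: 3.

3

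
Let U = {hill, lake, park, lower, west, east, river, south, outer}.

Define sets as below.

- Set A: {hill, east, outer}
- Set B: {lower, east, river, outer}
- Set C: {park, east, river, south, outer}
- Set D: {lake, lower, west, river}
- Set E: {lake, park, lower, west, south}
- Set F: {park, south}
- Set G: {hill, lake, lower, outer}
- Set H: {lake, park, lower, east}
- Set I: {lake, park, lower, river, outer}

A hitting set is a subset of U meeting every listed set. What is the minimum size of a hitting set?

T = {lake, south, outer} meets every set (each contains at least one member of T), and |T| = 3.
The sets A, D, F are pairwise disjoint, so any hitting set needs a separate point for each — at least 3. Hence 3 is optimal.

3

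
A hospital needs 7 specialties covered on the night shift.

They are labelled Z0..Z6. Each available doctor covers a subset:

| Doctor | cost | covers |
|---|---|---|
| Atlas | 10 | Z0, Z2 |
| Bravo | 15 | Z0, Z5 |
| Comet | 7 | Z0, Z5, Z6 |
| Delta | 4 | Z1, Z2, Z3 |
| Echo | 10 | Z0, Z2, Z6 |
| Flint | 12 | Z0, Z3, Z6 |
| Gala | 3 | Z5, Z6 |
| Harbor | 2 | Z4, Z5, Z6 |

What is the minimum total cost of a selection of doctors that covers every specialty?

Comet, Delta, Harbor together cover every specialty (Comet ∪ Delta ∪ Harbor = {Z0, Z1, Z2, Z3, Z4, Z5, Z6}); total cost 7 + 4 + 2 = 13.
No covering selection has total cost below 13.

13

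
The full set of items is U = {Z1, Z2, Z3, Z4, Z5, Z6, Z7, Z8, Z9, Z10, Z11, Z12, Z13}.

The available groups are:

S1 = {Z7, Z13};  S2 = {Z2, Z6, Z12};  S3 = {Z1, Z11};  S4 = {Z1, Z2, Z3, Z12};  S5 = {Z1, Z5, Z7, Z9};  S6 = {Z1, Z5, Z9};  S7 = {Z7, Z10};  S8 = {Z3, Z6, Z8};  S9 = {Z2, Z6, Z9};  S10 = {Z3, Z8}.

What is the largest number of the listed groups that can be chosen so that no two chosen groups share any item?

S2, S6, S7, S10 are pairwise disjoint (S2={Z2,Z6,Z12}; S6={Z1,Z5,Z9}; S7={Z7,Z10}; S10={Z3,Z8}).
Every remaining group overlaps one of these, and no 5 of the listed groups are pairwise disjoint, so 4 is the maximum.

4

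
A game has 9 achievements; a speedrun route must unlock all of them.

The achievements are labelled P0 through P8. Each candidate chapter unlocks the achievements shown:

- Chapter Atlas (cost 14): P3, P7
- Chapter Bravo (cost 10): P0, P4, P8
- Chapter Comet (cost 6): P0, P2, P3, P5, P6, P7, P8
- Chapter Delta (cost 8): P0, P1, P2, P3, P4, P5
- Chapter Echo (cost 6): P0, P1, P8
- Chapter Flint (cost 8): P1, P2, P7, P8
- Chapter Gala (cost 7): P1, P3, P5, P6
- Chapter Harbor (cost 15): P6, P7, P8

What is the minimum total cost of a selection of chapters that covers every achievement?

14

Comet, Delta together cover every achievement (Comet ∪ Delta = {P0, P1, P2, P3, P4, P5, P6, P7, P8}); total cost 6 + 8 = 14.
No covering selection has total cost below 14.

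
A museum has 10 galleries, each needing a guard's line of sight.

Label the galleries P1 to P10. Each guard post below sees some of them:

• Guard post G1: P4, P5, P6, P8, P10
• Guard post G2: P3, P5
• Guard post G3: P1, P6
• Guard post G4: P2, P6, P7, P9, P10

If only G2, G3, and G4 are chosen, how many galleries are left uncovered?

Union of G2, G3, G4 = {P1, P2, P3, P5, P6, P7, P9, P10}.
Not covered: P4, P8 — 2 galleries.

2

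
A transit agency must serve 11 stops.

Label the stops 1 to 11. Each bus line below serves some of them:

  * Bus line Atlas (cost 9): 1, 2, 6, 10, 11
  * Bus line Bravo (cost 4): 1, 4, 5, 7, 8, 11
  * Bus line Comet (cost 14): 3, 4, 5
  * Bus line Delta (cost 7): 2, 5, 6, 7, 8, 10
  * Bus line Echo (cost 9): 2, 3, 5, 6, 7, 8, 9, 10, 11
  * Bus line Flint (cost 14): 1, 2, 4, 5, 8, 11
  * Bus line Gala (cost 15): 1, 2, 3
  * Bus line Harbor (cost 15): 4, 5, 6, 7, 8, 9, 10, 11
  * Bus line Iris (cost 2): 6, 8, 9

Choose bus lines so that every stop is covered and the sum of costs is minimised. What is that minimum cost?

13

Bravo, Echo together cover every stop (Bravo ∪ Echo = {1, 2, 3, 4, 5, 6, 7, 8, 9, 10, 11}); total cost 4 + 9 = 13.
The greedy pick Bravo, Iris, Echo costs 15; no covering selection beats 13.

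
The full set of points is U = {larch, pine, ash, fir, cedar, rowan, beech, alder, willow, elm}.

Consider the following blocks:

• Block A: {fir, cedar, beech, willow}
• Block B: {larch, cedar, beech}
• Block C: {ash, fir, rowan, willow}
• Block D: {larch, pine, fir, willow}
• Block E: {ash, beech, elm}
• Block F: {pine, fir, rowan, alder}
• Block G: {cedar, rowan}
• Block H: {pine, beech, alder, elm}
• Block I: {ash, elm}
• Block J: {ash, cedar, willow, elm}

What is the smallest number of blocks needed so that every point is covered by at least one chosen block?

B and F and J together: B ∪ F ∪ J = {larch, pine, ash, fir, cedar, rowan, beech, alder, willow, elm} — every point is covered.
Each block has at most 4 points, and 2·4 = 8 < 10 — so at least 3 blocks are needed, and 3 is optimal.

3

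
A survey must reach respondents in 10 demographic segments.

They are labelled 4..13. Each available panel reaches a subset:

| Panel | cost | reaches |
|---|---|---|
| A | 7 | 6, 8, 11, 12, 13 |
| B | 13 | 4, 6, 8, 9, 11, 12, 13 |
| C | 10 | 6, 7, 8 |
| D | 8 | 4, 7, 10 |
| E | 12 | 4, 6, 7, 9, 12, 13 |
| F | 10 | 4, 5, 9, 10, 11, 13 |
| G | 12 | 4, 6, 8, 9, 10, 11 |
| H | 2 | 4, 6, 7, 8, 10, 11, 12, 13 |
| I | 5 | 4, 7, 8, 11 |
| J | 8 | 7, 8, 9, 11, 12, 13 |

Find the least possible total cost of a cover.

F, H together cover every segment (F ∪ H = {4, 5, 6, 7, 8, 9, 10, 11, 12, 13}); total cost 10 + 2 = 12.
No covering selection has total cost below 12.

12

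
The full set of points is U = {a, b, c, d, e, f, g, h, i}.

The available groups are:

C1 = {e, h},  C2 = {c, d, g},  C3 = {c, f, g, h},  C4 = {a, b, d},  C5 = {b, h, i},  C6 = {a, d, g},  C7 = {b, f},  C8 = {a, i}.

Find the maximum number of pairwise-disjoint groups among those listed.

4

C1, C2, C7, C8 are pairwise disjoint (C1={e,h}; C2={c,d,g}; C7={b,f}; C8={a,i}).
Every remaining group overlaps one of these, and no 5 of the listed groups are pairwise disjoint, so 4 is the maximum.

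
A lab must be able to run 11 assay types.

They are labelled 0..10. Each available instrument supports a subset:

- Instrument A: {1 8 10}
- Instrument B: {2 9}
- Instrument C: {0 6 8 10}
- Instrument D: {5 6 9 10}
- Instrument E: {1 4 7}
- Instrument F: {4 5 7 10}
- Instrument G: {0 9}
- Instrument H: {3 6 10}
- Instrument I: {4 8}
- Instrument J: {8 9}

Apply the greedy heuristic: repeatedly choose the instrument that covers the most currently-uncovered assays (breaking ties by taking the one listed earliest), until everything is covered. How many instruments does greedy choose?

Greedy: pick C (covers 4 new) → pick E (covers 3 new) → pick B (covers 2 new) → pick D (covers 1 new) → pick H (covers 1 new). Total picks: 5.

5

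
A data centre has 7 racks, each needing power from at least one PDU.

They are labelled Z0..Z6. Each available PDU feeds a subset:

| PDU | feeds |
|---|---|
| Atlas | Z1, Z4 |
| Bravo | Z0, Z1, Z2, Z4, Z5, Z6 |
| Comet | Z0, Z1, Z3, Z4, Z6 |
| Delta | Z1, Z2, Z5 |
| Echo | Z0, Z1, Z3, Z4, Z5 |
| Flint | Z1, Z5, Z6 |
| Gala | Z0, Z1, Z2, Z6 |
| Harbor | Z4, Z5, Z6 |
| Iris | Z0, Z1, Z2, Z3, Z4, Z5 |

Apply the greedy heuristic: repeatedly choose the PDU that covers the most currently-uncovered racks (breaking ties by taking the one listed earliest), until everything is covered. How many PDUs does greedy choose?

2

Greedy: pick Bravo (covers 6 new) → pick Comet (covers 1 new). Total picks: 2.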